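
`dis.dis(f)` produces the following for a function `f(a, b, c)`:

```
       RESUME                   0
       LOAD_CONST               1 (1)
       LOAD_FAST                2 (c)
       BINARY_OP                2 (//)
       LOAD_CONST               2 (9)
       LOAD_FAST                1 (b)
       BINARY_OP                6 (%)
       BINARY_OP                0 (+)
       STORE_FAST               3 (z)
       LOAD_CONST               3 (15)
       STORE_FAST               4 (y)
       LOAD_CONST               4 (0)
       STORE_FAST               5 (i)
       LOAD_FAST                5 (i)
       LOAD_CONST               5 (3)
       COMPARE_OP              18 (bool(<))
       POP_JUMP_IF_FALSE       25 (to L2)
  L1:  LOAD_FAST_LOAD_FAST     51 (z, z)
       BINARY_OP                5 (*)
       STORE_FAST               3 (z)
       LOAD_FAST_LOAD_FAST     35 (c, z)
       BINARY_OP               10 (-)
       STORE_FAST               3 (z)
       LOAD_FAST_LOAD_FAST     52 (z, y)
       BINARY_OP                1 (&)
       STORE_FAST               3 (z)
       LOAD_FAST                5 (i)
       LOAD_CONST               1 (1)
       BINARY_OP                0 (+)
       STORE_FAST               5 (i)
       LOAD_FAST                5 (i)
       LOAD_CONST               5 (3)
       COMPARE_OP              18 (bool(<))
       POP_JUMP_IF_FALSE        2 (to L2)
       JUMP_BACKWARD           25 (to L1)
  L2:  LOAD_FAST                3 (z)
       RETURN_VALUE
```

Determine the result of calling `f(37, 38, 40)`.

7

LOAD_CONST → push 1
LOAD_FAST c → push 40
BINARY_OP // → 1 // 40 = 0
LOAD_CONST → push 9
LOAD_FAST b → push 38
BINARY_OP % → 9 % 38 = 9
BINARY_OP + → 0 + 9 = 9
STORE_FAST z → z=9
LOAD_CONST → push 15
STORE_FAST y → y=15
LOAD_CONST → push 0
STORE_FAST i → i=0
LOAD_FAST i → push 0
LOAD_CONST → push 3
COMPARE_OP bool(<) → 0 vs 3 = True
POP_JUMP_IF_FALSE → pop True; no jump
LOAD_FAST_LOAD_FAST z,z → push 9,9
BINARY_OP * → 9 * 9 = 81
STORE_FAST z → z=81
LOAD_FAST_LOAD_FAST c,z → push 40,81
BINARY_OP - → 40 - 81 = -41
STORE_FAST z → z=-41
LOAD_FAST_LOAD_FAST z,y → push -41,15
BINARY_OP & → -41 & 15 = 7
STORE_FAST z → z=7
LOAD_FAST i → push 0
LOAD_CONST → push 1
BINARY_OP + → 0 + 1 = 1
STORE_FAST i → i=1
LOAD_FAST i → push 1
LOAD_CONST → push 3
COMPARE_OP bool(<) → 1 vs 3 = True
POP_JUMP_IF_FALSE → pop True; no jump
LOAD_FAST_LOAD_FAST z,z → push 7,7
BINARY_OP * → 7 * 7 = 49
STORE_FAST z → z=49
LOAD_FAST_LOAD_FAST c,z → push 40,49
BINARY_OP - → 40 - 49 = -9
STORE_FAST z → z=-9
LOAD_FAST_LOAD_FAST z,y → push -9,15
BINARY_OP & → -9 & 15 = 7
STORE_FAST z → z=7
LOAD_FAST i → push 1
LOAD_CONST → push 1
BINARY_OP + → 1 + 1 = 2
STORE_FAST i → i=2
LOAD_FAST i → push 2
LOAD_CONST → push 3
COMPARE_OP bool(<) → 2 vs 3 = True
POP_JUMP_IF_FALSE → pop True; no jump
LOAD_FAST_LOAD_FAST z,z → push 7,7
BINARY_OP * → 7 * 7 = 49
STORE_FAST z → z=49
LOAD_FAST_LOAD_FAST c,z → push 40,49
BINARY_OP - → 40 - 49 = -9
STORE_FAST z → z=-9
LOAD_FAST_LOAD_FAST z,y → push -9,15
BINARY_OP & → -9 & 15 = 7
STORE_FAST z → z=7
LOAD_FAST i → push 2
LOAD_CONST → push 1
BINARY_OP + → 2 + 1 = 3
STORE_FAST i → i=3
LOAD_FAST i → push 3
LOAD_CONST → push 3
COMPARE_OP bool(<) → 3 vs 3 = False
POP_JUMP_IF_FALSE → pop False; jump
LOAD_FAST z → push 7
RETURN_VALUE → return 7.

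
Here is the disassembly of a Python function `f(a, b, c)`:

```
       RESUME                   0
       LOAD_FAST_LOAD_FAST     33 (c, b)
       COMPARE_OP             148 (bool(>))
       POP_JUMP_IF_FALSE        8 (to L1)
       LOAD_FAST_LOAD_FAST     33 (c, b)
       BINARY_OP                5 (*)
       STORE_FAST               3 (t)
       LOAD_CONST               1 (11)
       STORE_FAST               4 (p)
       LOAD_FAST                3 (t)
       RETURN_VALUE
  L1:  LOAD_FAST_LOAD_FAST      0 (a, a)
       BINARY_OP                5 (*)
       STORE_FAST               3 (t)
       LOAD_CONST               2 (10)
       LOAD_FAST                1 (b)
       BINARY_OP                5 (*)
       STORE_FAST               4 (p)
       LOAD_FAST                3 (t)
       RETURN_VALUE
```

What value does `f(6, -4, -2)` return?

8

LOAD_FAST_LOAD_FAST c,b → push -2,-4. Stack: [-2, -4]
COMPARE_OP bool(>) → -2 vs -4 = True. Stack: [True]
POP_JUMP_IF_FALSE → pop True; no jump. Stack: []
LOAD_FAST_LOAD_FAST c,b → push -2,-4. Stack: [-2, -4]
BINARY_OP * → -2 * -4 = 8. Stack: [8]
STORE_FAST t → t=8. Stack: []
LOAD_CONST → push 11. Stack: [11]
STORE_FAST p → p=11. Stack: []
LOAD_FAST t → push 8. Stack: [8]
RETURN_VALUE → return 8.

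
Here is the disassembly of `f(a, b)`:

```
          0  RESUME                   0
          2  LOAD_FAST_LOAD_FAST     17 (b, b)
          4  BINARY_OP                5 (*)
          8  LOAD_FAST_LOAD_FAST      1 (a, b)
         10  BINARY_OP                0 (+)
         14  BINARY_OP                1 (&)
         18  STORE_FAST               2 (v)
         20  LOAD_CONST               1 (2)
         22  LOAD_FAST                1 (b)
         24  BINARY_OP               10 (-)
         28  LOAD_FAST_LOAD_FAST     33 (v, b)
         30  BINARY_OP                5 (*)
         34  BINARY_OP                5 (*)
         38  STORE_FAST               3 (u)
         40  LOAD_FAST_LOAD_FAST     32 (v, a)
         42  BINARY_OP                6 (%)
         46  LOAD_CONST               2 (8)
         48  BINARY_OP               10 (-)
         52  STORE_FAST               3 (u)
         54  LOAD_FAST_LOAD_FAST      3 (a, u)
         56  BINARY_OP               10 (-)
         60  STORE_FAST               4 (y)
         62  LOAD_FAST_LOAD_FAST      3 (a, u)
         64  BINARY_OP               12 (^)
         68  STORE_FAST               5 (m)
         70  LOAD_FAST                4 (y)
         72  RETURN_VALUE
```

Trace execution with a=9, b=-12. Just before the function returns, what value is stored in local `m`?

-15

LOAD_FAST_LOAD_FAST b,b → push -12,-12. Stack: [-12, -12]
BINARY_OP * → -12 * -12 = 144. Stack: [144]
LOAD_FAST_LOAD_FAST a,b → push 9,-12. Stack: [144, 9, -12]
BINARY_OP + → 9 + -12 = -3. Stack: [144, -3]
BINARY_OP & → 144 & -3 = 144. Stack: [144]
STORE_FAST v → v=144. Stack: []
LOAD_CONST → push 2. Stack: [2]
LOAD_FAST b → push -12. Stack: [2, -12]
BINARY_OP - → 2 - -12 = 14. Stack: [14]
LOAD_FAST_LOAD_FAST v,b → push 144,-12. Stack: [14, 144, -12]
BINARY_OP * → 144 * -12 = -1728. Stack: [14, -1728]
BINARY_OP * → 14 * -1728 = -24192. Stack: [-24192]
STORE_FAST u → u=-24192. Stack: []
LOAD_FAST_LOAD_FAST v,a → push 144,9. Stack: [144, 9]
BINARY_OP % → 144 % 9 = 0. Stack: [0]
LOAD_CONST → push 8. Stack: [0, 8]
BINARY_OP - → 0 - 8 = -8. Stack: [-8]
STORE_FAST u → u=-8. Stack: []
LOAD_FAST_LOAD_FAST a,u → push 9,-8. Stack: [9, -8]
BINARY_OP - → 9 - -8 = 17. Stack: [17]
STORE_FAST y → y=17. Stack: []
LOAD_FAST_LOAD_FAST a,u → push 9,-8. Stack: [9, -8]
BINARY_OP ^ → 9 ^ -8 = -15. Stack: [-15]
STORE_FAST m → m=-15. Stack: []
LOAD_FAST y → push 17. Stack: [17]
RETURN_VALUE → return 17.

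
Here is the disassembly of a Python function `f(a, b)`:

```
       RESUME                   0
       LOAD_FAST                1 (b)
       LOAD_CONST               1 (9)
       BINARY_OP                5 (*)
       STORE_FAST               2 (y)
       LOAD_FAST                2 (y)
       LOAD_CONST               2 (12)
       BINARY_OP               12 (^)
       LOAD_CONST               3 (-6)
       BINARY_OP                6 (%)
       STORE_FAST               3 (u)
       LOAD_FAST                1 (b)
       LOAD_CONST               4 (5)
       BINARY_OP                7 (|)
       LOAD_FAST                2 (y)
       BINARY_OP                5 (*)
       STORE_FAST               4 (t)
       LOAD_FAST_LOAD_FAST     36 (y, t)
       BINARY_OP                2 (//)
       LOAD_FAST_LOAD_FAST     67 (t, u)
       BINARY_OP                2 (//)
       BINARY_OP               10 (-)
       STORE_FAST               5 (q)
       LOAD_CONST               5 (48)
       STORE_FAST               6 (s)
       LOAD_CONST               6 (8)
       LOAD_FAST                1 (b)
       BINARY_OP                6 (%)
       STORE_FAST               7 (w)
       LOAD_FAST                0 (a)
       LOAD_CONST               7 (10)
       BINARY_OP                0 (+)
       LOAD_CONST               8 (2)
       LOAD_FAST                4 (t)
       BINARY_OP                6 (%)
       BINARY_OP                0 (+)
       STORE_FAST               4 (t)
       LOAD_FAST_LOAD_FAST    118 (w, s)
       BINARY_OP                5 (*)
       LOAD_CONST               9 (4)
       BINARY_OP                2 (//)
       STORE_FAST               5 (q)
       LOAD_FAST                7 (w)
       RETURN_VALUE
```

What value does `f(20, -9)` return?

LOAD_FAST b → push -9. Stack: [-9]
LOAD_CONST → push 9. Stack: [-9, 9]
BINARY_OP * → -9 * 9 = -81. Stack: [-81]
STORE_FAST y → y=-81. Stack: []
LOAD_FAST y → push -81. Stack: [-81]
LOAD_CONST → push 12. Stack: [-81, 12]
BINARY_OP ^ → -81 ^ 12 = -93. Stack: [-93]
LOAD_CONST → push -6. Stack: [-93, -6]
BINARY_OP % → -93 % -6 = -3. Stack: [-3]
STORE_FAST u → u=-3. Stack: []
LOAD_FAST b → push -9. Stack: [-9]
LOAD_CONST → push 5. Stack: [-9, 5]
BINARY_OP | → -9 | 5 = -9. Stack: [-9]
LOAD_FAST y → push -81. Stack: [-9, -81]
BINARY_OP * → -9 * -81 = 729. Stack: [729]
STORE_FAST t → t=729. Stack: []
LOAD_FAST_LOAD_FAST y,t → push -81,729. Stack: [-81, 729]
BINARY_OP // → -81 // 729 = -1. Stack: [-1]
LOAD_FAST_LOAD_FAST t,u → push 729,-3. Stack: [-1, 729, -3]
BINARY_OP // → 729 // -3 = -243. Stack: [-1, -243]
BINARY_OP - → -1 - -243 = 242. Stack: [242]
STORE_FAST q → q=242. Stack: []
LOAD_CONST → push 48. Stack: [48]
STORE_FAST s → s=48. Stack: []
LOAD_CONST → push 8. Stack: [8]
LOAD_FAST b → push -9. Stack: [8, -9]
BINARY_OP % → 8 % -9 = -1. Stack: [-1]
STORE_FAST w → w=-1. Stack: []
LOAD_FAST a → push 20. Stack: [20]
LOAD_CONST → push 10. Stack: [20, 10]
BINARY_OP + → 20 + 10 = 30. Stack: [30]
LOAD_CONST → push 2. Stack: [30, 2]
LOAD_FAST t → push 729. Stack: [30, 2, 729]
BINARY_OP % → 2 % 729 = 2. Stack: [30, 2]
BINARY_OP + → 30 + 2 = 32. Stack: [32]
STORE_FAST t → t=32. Stack: []
LOAD_FAST_LOAD_FAST w,s → push -1,48. Stack: [-1, 48]
BINARY_OP * → -1 * 48 = -48. Stack: [-48]
LOAD_CONST → push 4. Stack: [-48, 4]
BINARY_OP // → -48 // 4 = -12. Stack: [-12]
STORE_FAST q → q=-12. Stack: []
LOAD_FAST w → push -1. Stack: [-1]
RETURN_VALUE → return -1.

-1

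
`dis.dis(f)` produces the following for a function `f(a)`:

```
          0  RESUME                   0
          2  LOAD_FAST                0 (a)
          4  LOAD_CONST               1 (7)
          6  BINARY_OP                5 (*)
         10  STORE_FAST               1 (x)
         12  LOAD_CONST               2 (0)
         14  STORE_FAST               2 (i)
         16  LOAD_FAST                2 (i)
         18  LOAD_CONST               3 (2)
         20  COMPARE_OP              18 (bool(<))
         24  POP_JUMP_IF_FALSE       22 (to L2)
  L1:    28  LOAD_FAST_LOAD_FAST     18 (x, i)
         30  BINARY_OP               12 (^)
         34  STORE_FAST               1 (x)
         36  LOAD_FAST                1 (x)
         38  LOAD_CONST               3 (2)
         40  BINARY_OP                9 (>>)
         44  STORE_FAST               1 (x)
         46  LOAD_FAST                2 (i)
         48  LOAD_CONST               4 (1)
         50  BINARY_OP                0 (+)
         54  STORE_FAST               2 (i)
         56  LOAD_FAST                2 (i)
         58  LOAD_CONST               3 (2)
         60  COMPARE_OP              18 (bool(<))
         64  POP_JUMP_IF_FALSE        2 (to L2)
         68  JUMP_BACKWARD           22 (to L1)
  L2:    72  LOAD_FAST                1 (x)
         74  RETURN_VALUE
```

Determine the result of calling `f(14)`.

6

LOAD_FAST a → push 14. Stack: [14]
LOAD_CONST → push 7. Stack: [14, 7]
BINARY_OP * → 14 * 7 = 98. Stack: [98]
STORE_FAST x → x=98. Stack: []
LOAD_CONST → push 0. Stack: [0]
STORE_FAST i → i=0. Stack: []
LOAD_FAST i → push 0. Stack: [0]
LOAD_CONST → push 2. Stack: [0, 2]
COMPARE_OP bool(<) → 0 vs 2 = True. Stack: [True]
POP_JUMP_IF_FALSE → pop True; no jump. Stack: []
LOAD_FAST_LOAD_FAST x,i → push 98,0. Stack: [98, 0]
BINARY_OP ^ → 98 ^ 0 = 98. Stack: [98]
STORE_FAST x → x=98. Stack: []
LOAD_FAST x → push 98. Stack: [98]
LOAD_CONST → push 2. Stack: [98, 2]
BINARY_OP >> → 98 >> 2 = 24. Stack: [24]
STORE_FAST x → x=24. Stack: []
LOAD_FAST i → push 0. Stack: [0]
LOAD_CONST → push 1. Stack: [0, 1]
BINARY_OP + → 0 + 1 = 1. Stack: [1]
STORE_FAST i → i=1. Stack: []
LOAD_FAST i → push 1. Stack: [1]
LOAD_CONST → push 2. Stack: [1, 2]
COMPARE_OP bool(<) → 1 vs 2 = True. Stack: [True]
POP_JUMP_IF_FALSE → pop True; no jump. Stack: []
LOAD_FAST_LOAD_FAST x,i → push 24,1. Stack: [24, 1]
BINARY_OP ^ → 24 ^ 1 = 25. Stack: [25]
STORE_FAST x → x=25. Stack: []
LOAD_FAST x → push 25. Stack: [25]
LOAD_CONST → push 2. Stack: [25, 2]
BINARY_OP >> → 25 >> 2 = 6. Stack: [6]
STORE_FAST x → x=6. Stack: []
LOAD_FAST i → push 1. Stack: [1]
LOAD_CONST → push 1. Stack: [1, 1]
BINARY_OP + → 1 + 1 = 2. Stack: [2]
STORE_FAST i → i=2. Stack: []
LOAD_FAST i → push 2. Stack: [2]
LOAD_CONST → push 2. Stack: [2, 2]
COMPARE_OP bool(<) → 2 vs 2 = False. Stack: [False]
POP_JUMP_IF_FALSE → pop False; jump. Stack: []
LOAD_FAST x → push 6. Stack: [6]
RETURN_VALUE → return 6.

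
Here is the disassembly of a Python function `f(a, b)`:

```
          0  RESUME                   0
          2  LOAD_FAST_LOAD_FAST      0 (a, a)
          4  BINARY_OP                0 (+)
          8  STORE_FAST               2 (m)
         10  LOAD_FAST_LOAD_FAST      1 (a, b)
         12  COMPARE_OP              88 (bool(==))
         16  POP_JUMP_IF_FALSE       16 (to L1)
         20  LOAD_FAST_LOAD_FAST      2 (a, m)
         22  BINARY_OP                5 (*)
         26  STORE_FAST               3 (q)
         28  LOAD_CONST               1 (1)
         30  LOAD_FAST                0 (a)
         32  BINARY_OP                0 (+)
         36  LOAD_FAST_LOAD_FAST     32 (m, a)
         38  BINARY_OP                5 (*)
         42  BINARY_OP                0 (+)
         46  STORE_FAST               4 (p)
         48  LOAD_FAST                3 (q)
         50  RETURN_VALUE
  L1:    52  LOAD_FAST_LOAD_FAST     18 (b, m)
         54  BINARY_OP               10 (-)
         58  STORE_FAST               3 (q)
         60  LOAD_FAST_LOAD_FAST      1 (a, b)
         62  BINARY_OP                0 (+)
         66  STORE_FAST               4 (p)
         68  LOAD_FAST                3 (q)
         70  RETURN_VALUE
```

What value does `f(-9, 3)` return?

21

LOAD_FAST_LOAD_FAST a,a → push -9,-9. Stack: [-9, -9]
BINARY_OP + → -9 + -9 = -18. Stack: [-18]
STORE_FAST m → m=-18. Stack: []
LOAD_FAST_LOAD_FAST a,b → push -9,3. Stack: [-9, 3]
COMPARE_OP bool(==) → -9 vs 3 = False. Stack: [False]
POP_JUMP_IF_FALSE → pop False; jump. Stack: []
LOAD_FAST_LOAD_FAST b,m → push 3,-18. Stack: [3, -18]
BINARY_OP - → 3 - -18 = 21. Stack: [21]
STORE_FAST q → q=21. Stack: []
LOAD_FAST_LOAD_FAST a,b → push -9,3. Stack: [-9, 3]
BINARY_OP + → -9 + 3 = -6. Stack: [-6]
STORE_FAST p → p=-6. Stack: []
LOAD_FAST q → push 21. Stack: [21]
RETURN_VALUE → return 21.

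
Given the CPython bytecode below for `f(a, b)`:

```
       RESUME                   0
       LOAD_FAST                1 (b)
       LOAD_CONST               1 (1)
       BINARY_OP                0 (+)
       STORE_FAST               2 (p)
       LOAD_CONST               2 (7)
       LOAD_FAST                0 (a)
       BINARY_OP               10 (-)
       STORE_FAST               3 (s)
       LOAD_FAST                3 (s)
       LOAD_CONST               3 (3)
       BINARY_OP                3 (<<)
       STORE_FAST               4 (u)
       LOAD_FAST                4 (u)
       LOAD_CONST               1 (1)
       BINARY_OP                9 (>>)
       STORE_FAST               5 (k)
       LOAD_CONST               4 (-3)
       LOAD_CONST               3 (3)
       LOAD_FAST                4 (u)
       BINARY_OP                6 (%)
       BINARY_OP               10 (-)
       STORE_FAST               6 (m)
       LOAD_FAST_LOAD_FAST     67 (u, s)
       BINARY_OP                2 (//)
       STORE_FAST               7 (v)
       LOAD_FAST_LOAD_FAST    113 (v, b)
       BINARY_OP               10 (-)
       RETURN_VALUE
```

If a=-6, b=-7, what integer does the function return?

15

LOAD_FAST b → push -7. Stack: [-7]
LOAD_CONST → push 1. Stack: [-7, 1]
BINARY_OP + → -7 + 1 = -6. Stack: [-6]
STORE_FAST p → p=-6. Stack: []
LOAD_CONST → push 7. Stack: [7]
LOAD_FAST a → push -6. Stack: [7, -6]
BINARY_OP - → 7 - -6 = 13. Stack: [13]
STORE_FAST s → s=13. Stack: []
LOAD_FAST s → push 13. Stack: [13]
LOAD_CONST → push 3. Stack: [13, 3]
BINARY_OP << → 13 << 3 = 104. Stack: [104]
STORE_FAST u → u=104. Stack: []
LOAD_FAST u → push 104. Stack: [104]
LOAD_CONST → push 1. Stack: [104, 1]
BINARY_OP >> → 104 >> 1 = 52. Stack: [52]
STORE_FAST k → k=52. Stack: []
LOAD_CONST → push -3. Stack: [-3]
LOAD_CONST → push 3. Stack: [-3, 3]
LOAD_FAST u → push 104. Stack: [-3, 3, 104]
BINARY_OP % → 3 % 104 = 3. Stack: [-3, 3]
BINARY_OP - → -3 - 3 = -6. Stack: [-6]
STORE_FAST m → m=-6. Stack: []
LOAD_FAST_LOAD_FAST u,s → push 104,13. Stack: [104, 13]
BINARY_OP // → 104 // 13 = 8. Stack: [8]
STORE_FAST v → v=8. Stack: []
LOAD_FAST_LOAD_FAST v,b → push 8,-7. Stack: [8, -7]
BINARY_OP - → 8 - -7 = 15. Stack: [15]
RETURN_VALUE → return 15.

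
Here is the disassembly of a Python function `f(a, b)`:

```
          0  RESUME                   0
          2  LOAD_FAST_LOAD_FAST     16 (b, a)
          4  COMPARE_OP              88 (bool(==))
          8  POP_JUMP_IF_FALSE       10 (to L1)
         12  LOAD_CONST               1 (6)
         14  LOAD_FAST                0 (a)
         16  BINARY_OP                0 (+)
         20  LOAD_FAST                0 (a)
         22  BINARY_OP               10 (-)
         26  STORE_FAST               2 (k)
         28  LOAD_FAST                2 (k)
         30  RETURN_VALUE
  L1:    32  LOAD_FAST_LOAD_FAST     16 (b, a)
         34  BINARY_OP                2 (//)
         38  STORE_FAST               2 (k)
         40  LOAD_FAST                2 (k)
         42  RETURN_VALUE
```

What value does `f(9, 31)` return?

LOAD_FAST_LOAD_FAST b,a → push 31,9. Stack: [31, 9]
COMPARE_OP bool(==) → 31 vs 9 = False. Stack: [False]
POP_JUMP_IF_FALSE → pop False; jump. Stack: []
LOAD_FAST_LOAD_FAST b,a → push 31,9. Stack: [31, 9]
BINARY_OP // → 31 // 9 = 3. Stack: [3]
STORE_FAST k → k=3. Stack: []
LOAD_FAST k → push 3. Stack: [3]
RETURN_VALUE → return 3.

3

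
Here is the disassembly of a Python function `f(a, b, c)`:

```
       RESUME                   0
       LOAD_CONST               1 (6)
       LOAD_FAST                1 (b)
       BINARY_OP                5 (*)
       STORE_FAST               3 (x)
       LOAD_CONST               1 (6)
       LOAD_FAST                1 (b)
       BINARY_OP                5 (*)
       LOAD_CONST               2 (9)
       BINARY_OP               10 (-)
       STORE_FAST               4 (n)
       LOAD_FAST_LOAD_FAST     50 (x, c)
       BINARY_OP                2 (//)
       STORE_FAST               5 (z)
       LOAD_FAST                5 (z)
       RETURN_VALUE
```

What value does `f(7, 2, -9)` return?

-2

LOAD_CONST → push 6. Stack: [6]
LOAD_FAST b → push 2. Stack: [6, 2]
BINARY_OP * → 6 * 2 = 12. Stack: [12]
STORE_FAST x → x=12. Stack: []
LOAD_CONST → push 6. Stack: [6]
LOAD_FAST b → push 2. Stack: [6, 2]
BINARY_OP * → 6 * 2 = 12. Stack: [12]
LOAD_CONST → push 9. Stack: [12, 9]
BINARY_OP - → 12 - 9 = 3. Stack: [3]
STORE_FAST n → n=3. Stack: []
LOAD_FAST_LOAD_FAST x,c → push 12,-9. Stack: [12, -9]
BINARY_OP // → 12 // -9 = -2. Stack: [-2]
STORE_FAST z → z=-2. Stack: []
LOAD_FAST z → push -2. Stack: [-2]
RETURN_VALUE → return -2.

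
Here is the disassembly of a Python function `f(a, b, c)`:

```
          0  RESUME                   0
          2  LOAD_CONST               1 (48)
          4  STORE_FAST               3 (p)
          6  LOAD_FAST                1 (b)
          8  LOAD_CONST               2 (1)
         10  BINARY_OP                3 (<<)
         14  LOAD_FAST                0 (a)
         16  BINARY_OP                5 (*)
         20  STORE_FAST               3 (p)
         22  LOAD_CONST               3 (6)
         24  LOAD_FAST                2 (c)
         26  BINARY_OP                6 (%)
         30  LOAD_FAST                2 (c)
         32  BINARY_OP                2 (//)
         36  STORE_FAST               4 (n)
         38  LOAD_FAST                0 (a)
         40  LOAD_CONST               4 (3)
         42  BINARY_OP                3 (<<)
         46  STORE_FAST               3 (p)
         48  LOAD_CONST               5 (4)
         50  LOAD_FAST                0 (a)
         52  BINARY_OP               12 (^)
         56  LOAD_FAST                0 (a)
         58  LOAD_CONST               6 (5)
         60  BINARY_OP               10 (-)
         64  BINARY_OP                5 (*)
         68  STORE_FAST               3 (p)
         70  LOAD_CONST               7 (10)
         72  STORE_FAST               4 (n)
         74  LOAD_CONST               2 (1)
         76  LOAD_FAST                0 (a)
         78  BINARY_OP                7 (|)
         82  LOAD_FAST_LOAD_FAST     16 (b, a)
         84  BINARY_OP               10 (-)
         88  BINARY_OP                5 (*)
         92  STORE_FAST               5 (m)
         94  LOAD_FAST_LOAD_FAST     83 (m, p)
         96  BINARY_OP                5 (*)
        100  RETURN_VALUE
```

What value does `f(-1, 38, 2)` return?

LOAD_CONST → push 48. Stack: [48]
STORE_FAST p → p=48. Stack: []
LOAD_FAST b → push 38. Stack: [38]
LOAD_CONST → push 1. Stack: [38, 1]
BINARY_OP << → 38 << 1 = 76. Stack: [76]
LOAD_FAST a → push -1. Stack: [76, -1]
BINARY_OP * → 76 * -1 = -76. Stack: [-76]
STORE_FAST p → p=-76. Stack: []
LOAD_CONST → push 6. Stack: [6]
LOAD_FAST c → push 2. Stack: [6, 2]
BINARY_OP % → 6 % 2 = 0. Stack: [0]
LOAD_FAST c → push 2. Stack: [0, 2]
BINARY_OP // → 0 // 2 = 0. Stack: [0]
STORE_FAST n → n=0. Stack: []
LOAD_FAST a → push -1. Stack: [-1]
LOAD_CONST → push 3. Stack: [-1, 3]
BINARY_OP << → -1 << 3 = -8. Stack: [-8]
STORE_FAST p → p=-8. Stack: []
LOAD_CONST → push 4. Stack: [4]
LOAD_FAST a → push -1. Stack: [4, -1]
BINARY_OP ^ → 4 ^ -1 = -5. Stack: [-5]
LOAD_FAST a → push -1. Stack: [-5, -1]
LOAD_CONST → push 5. Stack: [-5, -1, 5]
BINARY_OP - → -1 - 5 = -6. Stack: [-5, -6]
BINARY_OP * → -5 * -6 = 30. Stack: [30]
STORE_FAST p → p=30. Stack: []
LOAD_CONST → push 10. Stack: [10]
STORE_FAST n → n=10. Stack: []
LOAD_CONST → push 1. Stack: [1]
LOAD_FAST a → push -1. Stack: [1, -1]
BINARY_OP | → 1 | -1 = -1. Stack: [-1]
LOAD_FAST_LOAD_FAST b,a → push 38,-1. Stack: [-1, 38, -1]
BINARY_OP - → 38 - -1 = 39. Stack: [-1, 39]
BINARY_OP * → -1 * 39 = -39. Stack: [-39]
STORE_FAST m → m=-39. Stack: []
LOAD_FAST_LOAD_FAST m,p → push -39,30. Stack: [-39, 30]
BINARY_OP * → -39 * 30 = -1170. Stack: [-1170]
RETURN_VALUE → return -1170.

-1170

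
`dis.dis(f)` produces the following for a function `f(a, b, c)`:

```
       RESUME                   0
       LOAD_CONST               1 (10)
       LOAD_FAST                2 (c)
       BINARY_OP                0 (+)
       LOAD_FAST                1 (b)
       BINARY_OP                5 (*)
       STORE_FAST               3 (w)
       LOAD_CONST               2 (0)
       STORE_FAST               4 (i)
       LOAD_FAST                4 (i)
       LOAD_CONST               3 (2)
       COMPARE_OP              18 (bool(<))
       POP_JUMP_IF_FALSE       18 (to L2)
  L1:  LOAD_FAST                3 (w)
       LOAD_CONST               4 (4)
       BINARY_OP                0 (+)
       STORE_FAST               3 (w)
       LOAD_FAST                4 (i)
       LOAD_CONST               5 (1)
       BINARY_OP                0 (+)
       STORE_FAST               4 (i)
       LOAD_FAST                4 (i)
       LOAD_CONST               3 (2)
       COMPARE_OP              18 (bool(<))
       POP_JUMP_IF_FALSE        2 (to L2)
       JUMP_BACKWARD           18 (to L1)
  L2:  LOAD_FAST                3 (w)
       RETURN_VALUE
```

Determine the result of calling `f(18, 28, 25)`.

LOAD_CONST → push 10. Stack: [10]
LOAD_FAST c → push 25. Stack: [10, 25]
BINARY_OP + → 10 + 25 = 35. Stack: [35]
LOAD_FAST b → push 28. Stack: [35, 28]
BINARY_OP * → 35 * 28 = 980. Stack: [980]
STORE_FAST w → w=980. Stack: []
LOAD_CONST → push 0. Stack: [0]
STORE_FAST i → i=0. Stack: []
LOAD_FAST i → push 0. Stack: [0]
LOAD_CONST → push 2. Stack: [0, 2]
COMPARE_OP bool(<) → 0 vs 2 = True. Stack: [True]
POP_JUMP_IF_FALSE → pop True; no jump. Stack: []
LOAD_FAST w → push 980. Stack: [980]
LOAD_CONST → push 4. Stack: [980, 4]
BINARY_OP + → 980 + 4 = 984. Stack: [984]
STORE_FAST w → w=984. Stack: []
LOAD_FAST i → push 0. Stack: [0]
LOAD_CONST → push 1. Stack: [0, 1]
BINARY_OP + → 0 + 1 = 1. Stack: [1]
STORE_FAST i → i=1. Stack: []
LOAD_FAST i → push 1. Stack: [1]
LOAD_CONST → push 2. Stack: [1, 2]
COMPARE_OP bool(<) → 1 vs 2 = True. Stack: [True]
POP_JUMP_IF_FALSE → pop True; no jump. Stack: []
LOAD_FAST w → push 984. Stack: [984]
LOAD_CONST → push 4. Stack: [984, 4]
BINARY_OP + → 984 + 4 = 988. Stack: [988]
STORE_FAST w → w=988. Stack: []
LOAD_FAST i → push 1. Stack: [1]
LOAD_CONST → push 1. Stack: [1, 1]
BINARY_OP + → 1 + 1 = 2. Stack: [2]
STORE_FAST i → i=2. Stack: []
LOAD_FAST i → push 2. Stack: [2]
LOAD_CONST → push 2. Stack: [2, 2]
COMPARE_OP bool(<) → 2 vs 2 = False. Stack: [False]
POP_JUMP_IF_FALSE → pop False; jump. Stack: []
LOAD_FAST w → push 988. Stack: [988]
RETURN_VALUE → return 988.

988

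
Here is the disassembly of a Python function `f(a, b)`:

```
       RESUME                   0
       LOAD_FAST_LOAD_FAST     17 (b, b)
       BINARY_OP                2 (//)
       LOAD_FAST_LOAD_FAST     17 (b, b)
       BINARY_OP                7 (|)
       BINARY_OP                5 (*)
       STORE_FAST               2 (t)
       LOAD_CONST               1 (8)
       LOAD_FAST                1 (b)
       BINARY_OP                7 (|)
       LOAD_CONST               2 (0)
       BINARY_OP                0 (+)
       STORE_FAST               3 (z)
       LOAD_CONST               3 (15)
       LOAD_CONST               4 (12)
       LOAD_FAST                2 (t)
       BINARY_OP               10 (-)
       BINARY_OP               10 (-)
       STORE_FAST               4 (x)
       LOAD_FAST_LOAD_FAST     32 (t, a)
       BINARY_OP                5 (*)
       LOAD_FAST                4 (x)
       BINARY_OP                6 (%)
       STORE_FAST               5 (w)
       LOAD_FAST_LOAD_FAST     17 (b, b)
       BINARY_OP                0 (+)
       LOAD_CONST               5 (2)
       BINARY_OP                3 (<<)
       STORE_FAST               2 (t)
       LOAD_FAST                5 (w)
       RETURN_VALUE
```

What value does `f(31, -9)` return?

LOAD_FAST_LOAD_FAST b,b → push -9,-9. Stack: [-9, -9]
BINARY_OP // → -9 // -9 = 1. Stack: [1]
LOAD_FAST_LOAD_FAST b,b → push -9,-9. Stack: [1, -9, -9]
BINARY_OP | → -9 | -9 = -9. Stack: [1, -9]
BINARY_OP * → 1 * -9 = -9. Stack: [-9]
STORE_FAST t → t=-9. Stack: []
LOAD_CONST → push 8. Stack: [8]
LOAD_FAST b → push -9. Stack: [8, -9]
BINARY_OP | → 8 | -9 = -1. Stack: [-1]
LOAD_CONST → push 0. Stack: [-1, 0]
BINARY_OP + → -1 + 0 = -1. Stack: [-1]
STORE_FAST z → z=-1. Stack: []
LOAD_CONST → push 15. Stack: [15]
LOAD_CONST → push 12. Stack: [15, 12]
LOAD_FAST t → push -9. Stack: [15, 12, -9]
BINARY_OP - → 12 - -9 = 21. Stack: [15, 21]
BINARY_OP - → 15 - 21 = -6. Stack: [-6]
STORE_FAST x → x=-6. Stack: []
LOAD_FAST_LOAD_FAST t,a → push -9,31. Stack: [-9, 31]
BINARY_OP * → -9 * 31 = -279. Stack: [-279]
LOAD_FAST x → push -6. Stack: [-279, -6]
BINARY_OP % → -279 % -6 = -3. Stack: [-3]
STORE_FAST w → w=-3. Stack: []
LOAD_FAST_LOAD_FAST b,b → push -9,-9. Stack: [-9, -9]
BINARY_OP + → -9 + -9 = -18. Stack: [-18]
LOAD_CONST → push 2. Stack: [-18, 2]
BINARY_OP << → -18 << 2 = -72. Stack: [-72]
STORE_FAST t → t=-72. Stack: []
LOAD_FAST w → push -3. Stack: [-3]
RETURN_VALUE → return -3.

-3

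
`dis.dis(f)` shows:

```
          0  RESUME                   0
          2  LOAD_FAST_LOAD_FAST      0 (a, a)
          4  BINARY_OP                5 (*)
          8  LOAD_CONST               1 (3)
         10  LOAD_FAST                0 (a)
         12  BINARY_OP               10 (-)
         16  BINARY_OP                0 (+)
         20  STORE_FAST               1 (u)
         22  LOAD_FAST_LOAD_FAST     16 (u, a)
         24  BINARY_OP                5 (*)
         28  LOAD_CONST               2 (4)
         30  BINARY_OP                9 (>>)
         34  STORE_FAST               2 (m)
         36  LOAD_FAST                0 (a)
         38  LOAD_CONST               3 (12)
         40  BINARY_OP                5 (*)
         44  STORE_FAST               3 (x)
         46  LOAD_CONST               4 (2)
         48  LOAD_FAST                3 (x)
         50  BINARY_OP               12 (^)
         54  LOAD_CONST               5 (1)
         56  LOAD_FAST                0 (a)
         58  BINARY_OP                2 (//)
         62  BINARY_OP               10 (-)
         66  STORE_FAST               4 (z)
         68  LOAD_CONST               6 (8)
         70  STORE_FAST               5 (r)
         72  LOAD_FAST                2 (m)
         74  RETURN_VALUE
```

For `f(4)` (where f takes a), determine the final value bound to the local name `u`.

15

LOAD_FAST_LOAD_FAST a,a → push 4,4. Stack: [4, 4]
BINARY_OP * → 4 * 4 = 16. Stack: [16]
LOAD_CONST → push 3. Stack: [16, 3]
LOAD_FAST a → push 4. Stack: [16, 3, 4]
BINARY_OP - → 3 - 4 = -1. Stack: [16, -1]
BINARY_OP + → 16 + -1 = 15. Stack: [15]
STORE_FAST u → u=15. Stack: []
LOAD_FAST_LOAD_FAST u,a → push 15,4. Stack: [15, 4]
BINARY_OP * → 15 * 4 = 60. Stack: [60]
LOAD_CONST → push 4. Stack: [60, 4]
BINARY_OP >> → 60 >> 4 = 3. Stack: [3]
STORE_FAST m → m=3. Stack: []
LOAD_FAST a → push 4. Stack: [4]
LOAD_CONST → push 12. Stack: [4, 12]
BINARY_OP * → 4 * 12 = 48. Stack: [48]
STORE_FAST x → x=48. Stack: []
LOAD_CONST → push 2. Stack: [2]
LOAD_FAST x → push 48. Stack: [2, 48]
BINARY_OP ^ → 2 ^ 48 = 50. Stack: [50]
LOAD_CONST → push 1. Stack: [50, 1]
LOAD_FAST a → push 4. Stack: [50, 1, 4]
BINARY_OP // → 1 // 4 = 0. Stack: [50, 0]
BINARY_OP - → 50 - 0 = 50. Stack: [50]
STORE_FAST z → z=50. Stack: []
LOAD_CONST → push 8. Stack: [8]
STORE_FAST r → r=8. Stack: []
LOAD_FAST m → push 3. Stack: [3]
RETURN_VALUE → return 3.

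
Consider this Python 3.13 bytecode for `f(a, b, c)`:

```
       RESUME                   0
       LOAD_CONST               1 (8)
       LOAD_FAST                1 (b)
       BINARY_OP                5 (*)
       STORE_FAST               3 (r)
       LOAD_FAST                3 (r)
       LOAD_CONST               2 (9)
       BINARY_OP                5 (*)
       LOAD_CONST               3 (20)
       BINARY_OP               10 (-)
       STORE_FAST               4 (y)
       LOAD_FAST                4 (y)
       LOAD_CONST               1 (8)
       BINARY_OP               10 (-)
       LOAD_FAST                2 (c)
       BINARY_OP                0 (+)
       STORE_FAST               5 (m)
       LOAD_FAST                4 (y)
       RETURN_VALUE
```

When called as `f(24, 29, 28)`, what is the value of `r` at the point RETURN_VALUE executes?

LOAD_CONST → push 8. Stack: [8]
LOAD_FAST b → push 29. Stack: [8, 29]
BINARY_OP * → 8 * 29 = 232. Stack: [232]
STORE_FAST r → r=232. Stack: []
LOAD_FAST r → push 232. Stack: [232]
LOAD_CONST → push 9. Stack: [232, 9]
BINARY_OP * → 232 * 9 = 2088. Stack: [2088]
LOAD_CONST → push 20. Stack: [2088, 20]
BINARY_OP - → 2088 - 20 = 2068. Stack: [2068]
STORE_FAST y → y=2068. Stack: []
LOAD_FAST y → push 2068. Stack: [2068]
LOAD_CONST → push 8. Stack: [2068, 8]
BINARY_OP - → 2068 - 8 = 2060. Stack: [2060]
LOAD_FAST c → push 28. Stack: [2060, 28]
BINARY_OP + → 2060 + 28 = 2088. Stack: [2088]
STORE_FAST m → m=2088. Stack: []
LOAD_FAST y → push 2068. Stack: [2068]
RETURN_VALUE → return 2068.

232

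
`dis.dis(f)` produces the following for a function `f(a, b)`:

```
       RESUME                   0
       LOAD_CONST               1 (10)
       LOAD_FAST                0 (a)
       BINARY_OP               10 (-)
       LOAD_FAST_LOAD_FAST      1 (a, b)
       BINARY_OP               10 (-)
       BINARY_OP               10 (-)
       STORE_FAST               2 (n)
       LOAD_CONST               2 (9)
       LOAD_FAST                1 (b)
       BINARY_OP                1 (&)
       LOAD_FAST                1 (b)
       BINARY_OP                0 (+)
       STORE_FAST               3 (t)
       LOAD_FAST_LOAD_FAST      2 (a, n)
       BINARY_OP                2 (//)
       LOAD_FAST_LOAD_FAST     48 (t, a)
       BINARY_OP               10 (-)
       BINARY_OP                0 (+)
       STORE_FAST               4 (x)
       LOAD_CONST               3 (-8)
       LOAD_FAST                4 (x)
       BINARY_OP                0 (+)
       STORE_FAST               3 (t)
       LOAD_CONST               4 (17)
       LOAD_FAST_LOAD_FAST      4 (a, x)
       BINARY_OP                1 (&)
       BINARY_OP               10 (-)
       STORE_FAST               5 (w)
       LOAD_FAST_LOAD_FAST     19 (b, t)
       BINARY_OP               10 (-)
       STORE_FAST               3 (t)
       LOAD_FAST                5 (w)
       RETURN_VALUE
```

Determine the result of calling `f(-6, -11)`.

LOAD_CONST → push 10. Stack: [10]
LOAD_FAST a → push -6. Stack: [10, -6]
BINARY_OP - → 10 - -6 = 16. Stack: [16]
LOAD_FAST_LOAD_FAST a,b → push -6,-11. Stack: [16, -6, -11]
BINARY_OP - → -6 - -11 = 5. Stack: [16, 5]
BINARY_OP - → 16 - 5 = 11. Stack: [11]
STORE_FAST n → n=11. Stack: []
LOAD_CONST → push 9. Stack: [9]
LOAD_FAST b → push -11. Stack: [9, -11]
BINARY_OP & → 9 & -11 = 1. Stack: [1]
LOAD_FAST b → push -11. Stack: [1, -11]
BINARY_OP + → 1 + -11 = -10. Stack: [-10]
STORE_FAST t → t=-10. Stack: []
LOAD_FAST_LOAD_FAST a,n → push -6,11. Stack: [-6, 11]
BINARY_OP // → -6 // 11 = -1. Stack: [-1]
LOAD_FAST_LOAD_FAST t,a → push -10,-6. Stack: [-1, -10, -6]
BINARY_OP - → -10 - -6 = -4. Stack: [-1, -4]
BINARY_OP + → -1 + -4 = -5. Stack: [-5]
STORE_FAST x → x=-5. Stack: []
LOAD_CONST → push -8. Stack: [-8]
LOAD_FAST x → push -5. Stack: [-8, -5]
BINARY_OP + → -8 + -5 = -13. Stack: [-13]
STORE_FAST t → t=-13. Stack: []
LOAD_CONST → push 17. Stack: [17]
LOAD_FAST_LOAD_FAST a,x → push -6,-5. Stack: [17, -6, -5]
BINARY_OP & → -6 & -5 = -6. Stack: [17, -6]
BINARY_OP - → 17 - -6 = 23. Stack: [23]
STORE_FAST w → w=23. Stack: []
LOAD_FAST_LOAD_FAST b,t → push -11,-13. Stack: [-11, -13]
BINARY_OP - → -11 - -13 = 2. Stack: [2]
STORE_FAST t → t=2. Stack: []
LOAD_FAST w → push 23. Stack: [23]
RETURN_VALUE → return 23.

23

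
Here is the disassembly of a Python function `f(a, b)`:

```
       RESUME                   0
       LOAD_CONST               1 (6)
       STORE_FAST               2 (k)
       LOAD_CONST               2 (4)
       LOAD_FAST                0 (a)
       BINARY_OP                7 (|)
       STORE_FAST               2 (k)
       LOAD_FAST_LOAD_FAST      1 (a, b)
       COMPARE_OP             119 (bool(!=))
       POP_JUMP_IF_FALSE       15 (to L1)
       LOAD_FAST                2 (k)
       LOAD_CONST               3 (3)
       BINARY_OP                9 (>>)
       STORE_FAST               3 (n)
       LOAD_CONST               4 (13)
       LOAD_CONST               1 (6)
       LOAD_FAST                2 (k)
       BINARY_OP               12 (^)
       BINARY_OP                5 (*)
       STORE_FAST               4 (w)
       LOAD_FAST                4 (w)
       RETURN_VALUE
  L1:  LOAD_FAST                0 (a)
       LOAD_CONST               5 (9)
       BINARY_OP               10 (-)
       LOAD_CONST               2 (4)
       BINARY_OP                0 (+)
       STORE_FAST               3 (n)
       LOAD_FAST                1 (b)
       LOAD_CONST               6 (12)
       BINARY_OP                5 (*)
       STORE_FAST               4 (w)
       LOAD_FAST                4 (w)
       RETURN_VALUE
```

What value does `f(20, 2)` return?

LOAD_CONST → push 6. Stack: [6]
STORE_FAST k → k=6. Stack: []
LOAD_CONST → push 4. Stack: [4]
LOAD_FAST a → push 20. Stack: [4, 20]
BINARY_OP | → 4 | 20 = 20. Stack: [20]
STORE_FAST k → k=20. Stack: []
LOAD_FAST_LOAD_FAST a,b → push 20,2. Stack: [20, 2]
COMPARE_OP bool(!=) → 20 vs 2 = True. Stack: [True]
POP_JUMP_IF_FALSE → pop True; no jump. Stack: []
LOAD_FAST k → push 20. Stack: [20]
LOAD_CONST → push 3. Stack: [20, 3]
BINARY_OP >> → 20 >> 3 = 2. Stack: [2]
STORE_FAST n → n=2. Stack: []
LOAD_CONST → push 13. Stack: [13]
LOAD_CONST → push 6. Stack: [13, 6]
LOAD_FAST k → push 20. Stack: [13, 6, 20]
BINARY_OP ^ → 6 ^ 20 = 18. Stack: [13, 18]
BINARY_OP * → 13 * 18 = 234. Stack: [234]
STORE_FAST w → w=234. Stack: []
LOAD_FAST w → push 234. Stack: [234]
RETURN_VALUE → return 234.

234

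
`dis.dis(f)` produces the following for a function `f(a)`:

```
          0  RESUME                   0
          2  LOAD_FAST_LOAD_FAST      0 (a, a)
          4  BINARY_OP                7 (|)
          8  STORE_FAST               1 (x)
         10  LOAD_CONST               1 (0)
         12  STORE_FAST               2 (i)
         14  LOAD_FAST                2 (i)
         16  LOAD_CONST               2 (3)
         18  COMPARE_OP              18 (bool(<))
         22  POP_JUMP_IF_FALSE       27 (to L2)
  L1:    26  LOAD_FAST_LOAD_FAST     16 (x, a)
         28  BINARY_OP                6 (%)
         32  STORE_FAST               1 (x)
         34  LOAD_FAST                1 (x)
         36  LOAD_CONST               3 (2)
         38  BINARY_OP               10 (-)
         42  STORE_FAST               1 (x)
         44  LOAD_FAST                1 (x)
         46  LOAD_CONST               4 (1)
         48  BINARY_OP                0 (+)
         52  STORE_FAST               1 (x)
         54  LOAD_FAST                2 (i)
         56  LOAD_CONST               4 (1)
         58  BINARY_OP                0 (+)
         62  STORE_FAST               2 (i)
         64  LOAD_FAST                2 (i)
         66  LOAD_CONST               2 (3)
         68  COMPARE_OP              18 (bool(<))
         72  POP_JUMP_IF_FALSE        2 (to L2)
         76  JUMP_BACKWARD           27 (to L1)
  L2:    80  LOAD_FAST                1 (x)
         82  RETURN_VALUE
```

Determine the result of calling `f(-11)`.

-3

LOAD_FAST_LOAD_FAST a,a → push -11,-11
BINARY_OP | → -11 | -11 = -11
STORE_FAST x → x=-11
LOAD_CONST → push 0
STORE_FAST i → i=0
LOAD_FAST i → push 0
LOAD_CONST → push 3
COMPARE_OP bool(<) → 0 vs 3 = True
POP_JUMP_IF_FALSE → pop True; no jump
LOAD_FAST_LOAD_FAST x,a → push -11,-11
BINARY_OP % → -11 % -11 = 0
STORE_FAST x → x=0
LOAD_FAST x → push 0
LOAD_CONST → push 2
BINARY_OP - → 0 - 2 = -2
STORE_FAST x → x=-2
LOAD_FAST x → push -2
LOAD_CONST → push 1
BINARY_OP + → -2 + 1 = -1
STORE_FAST x → x=-1
LOAD_FAST i → push 0
LOAD_CONST → push 1
BINARY_OP + → 0 + 1 = 1
STORE_FAST i → i=1
LOAD_FAST i → push 1
LOAD_CONST → push 3
COMPARE_OP bool(<) → 1 vs 3 = True
POP_JUMP_IF_FALSE → pop True; no jump
LOAD_FAST_LOAD_FAST x,a → push -1,-11
BINARY_OP % → -1 % -11 = -1
STORE_FAST x → x=-1
LOAD_FAST x → push -1
LOAD_CONST → push 2
BINARY_OP - → -1 - 2 = -3
STORE_FAST x → x=-3
LOAD_FAST x → push -3
LOAD_CONST → push 1
BINARY_OP + → -3 + 1 = -2
STORE_FAST x → x=-2
LOAD_FAST i → push 1
LOAD_CONST → push 1
BINARY_OP + → 1 + 1 = 2
STORE_FAST i → i=2
LOAD_FAST i → push 2
LOAD_CONST → push 3
COMPARE_OP bool(<) → 2 vs 3 = True
POP_JUMP_IF_FALSE → pop True; no jump
LOAD_FAST_LOAD_FAST x,a → push -2,-11
BINARY_OP % → -2 % -11 = -2
STORE_FAST x → x=-2
LOAD_FAST x → push -2
LOAD_CONST → push 2
BINARY_OP - → -2 - 2 = -4
STORE_FAST x → x=-4
LOAD_FAST x → push -4
LOAD_CONST → push 1
BINARY_OP + → -4 + 1 = -3
STORE_FAST x → x=-3
LOAD_FAST i → push 2
LOAD_CONST → push 1
BINARY_OP + → 2 + 1 = 3
STORE_FAST i → i=3
LOAD_FAST i → push 3
LOAD_CONST → push 3
COMPARE_OP bool(<) → 3 vs 3 = False
POP_JUMP_IF_FALSE → pop False; jump
LOAD_FAST x → push -3
RETURN_VALUE → return -3.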